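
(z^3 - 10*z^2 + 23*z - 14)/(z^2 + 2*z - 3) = (z^2 - 9*z + 14)/(z + 3)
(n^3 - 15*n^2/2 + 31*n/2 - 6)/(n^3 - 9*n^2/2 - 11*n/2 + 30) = (2*n - 1)/(2*n + 5)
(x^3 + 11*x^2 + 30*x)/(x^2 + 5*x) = x + 6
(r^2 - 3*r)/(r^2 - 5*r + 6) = r/(r - 2)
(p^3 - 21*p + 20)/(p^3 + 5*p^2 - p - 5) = (p - 4)/(p + 1)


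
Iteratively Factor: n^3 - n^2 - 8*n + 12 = (n + 3)*(n^2 - 4*n + 4) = (n - 2)*(n + 3)*(n - 2)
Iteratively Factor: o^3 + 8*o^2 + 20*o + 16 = (o + 4)*(o^2 + 4*o + 4) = (o + 2)*(o + 4)*(o + 2)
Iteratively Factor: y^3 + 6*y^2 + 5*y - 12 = (y + 4)*(y^2 + 2*y - 3) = (y - 1)*(y + 4)*(y + 3)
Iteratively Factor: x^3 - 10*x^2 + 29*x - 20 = (x - 4)*(x^2 - 6*x + 5) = (x - 4)*(x - 1)*(x - 5)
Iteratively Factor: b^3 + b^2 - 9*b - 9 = (b + 3)*(b^2 - 2*b - 3) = (b + 1)*(b + 3)*(b - 3)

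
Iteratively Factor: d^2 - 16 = (d - 4)*(d + 4)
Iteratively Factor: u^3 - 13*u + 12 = (u - 3)*(u^2 + 3*u - 4) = (u - 3)*(u - 1)*(u + 4)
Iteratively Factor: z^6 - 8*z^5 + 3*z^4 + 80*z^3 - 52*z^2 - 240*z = (z + 2)*(z^5 - 10*z^4 + 23*z^3 + 34*z^2 - 120*z) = (z + 2)^2*(z^4 - 12*z^3 + 47*z^2 - 60*z) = (z - 5)*(z + 2)^2*(z^3 - 7*z^2 + 12*z) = z*(z - 5)*(z + 2)^2*(z^2 - 7*z + 12) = z*(z - 5)*(z - 4)*(z + 2)^2*(z - 3)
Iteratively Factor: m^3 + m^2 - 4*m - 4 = (m - 2)*(m^2 + 3*m + 2) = (m - 2)*(m + 1)*(m + 2)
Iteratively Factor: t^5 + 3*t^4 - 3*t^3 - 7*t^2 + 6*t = (t + 3)*(t^4 - 3*t^2 + 2*t) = (t + 2)*(t + 3)*(t^3 - 2*t^2 + t) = (t - 1)*(t + 2)*(t + 3)*(t^2 - t) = (t - 1)^2*(t + 2)*(t + 3)*(t)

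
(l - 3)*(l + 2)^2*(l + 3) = l^4 + 4*l^3 - 5*l^2 - 36*l - 36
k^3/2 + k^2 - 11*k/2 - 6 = (k/2 + 1/2)*(k - 3)*(k + 4)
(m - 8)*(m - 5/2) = m^2 - 21*m/2 + 20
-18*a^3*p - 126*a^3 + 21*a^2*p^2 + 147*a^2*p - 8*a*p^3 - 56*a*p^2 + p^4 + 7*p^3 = (-3*a + p)^2*(-2*a + p)*(p + 7)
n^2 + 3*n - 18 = (n - 3)*(n + 6)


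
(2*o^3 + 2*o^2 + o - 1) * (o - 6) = 2*o^4 - 10*o^3 - 11*o^2 - 7*o + 6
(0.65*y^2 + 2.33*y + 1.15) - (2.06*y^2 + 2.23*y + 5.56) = -1.41*y^2 + 0.1*y - 4.41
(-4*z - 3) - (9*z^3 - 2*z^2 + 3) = -9*z^3 + 2*z^2 - 4*z - 6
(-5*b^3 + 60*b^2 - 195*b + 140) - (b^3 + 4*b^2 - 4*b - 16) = -6*b^3 + 56*b^2 - 191*b + 156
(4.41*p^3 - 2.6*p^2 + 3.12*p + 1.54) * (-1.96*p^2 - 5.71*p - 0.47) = -8.6436*p^5 - 20.0851*p^4 + 6.6581*p^3 - 19.6116*p^2 - 10.2598*p - 0.7238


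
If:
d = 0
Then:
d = 0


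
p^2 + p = p*(p + 1)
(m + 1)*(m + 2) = m^2 + 3*m + 2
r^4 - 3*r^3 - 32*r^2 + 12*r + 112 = (r - 7)*(r - 2)*(r + 2)*(r + 4)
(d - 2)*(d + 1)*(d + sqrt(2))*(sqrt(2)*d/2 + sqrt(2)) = sqrt(2)*d^4/2 + sqrt(2)*d^3/2 + d^3 - 2*sqrt(2)*d^2 + d^2 - 4*d - 2*sqrt(2)*d - 4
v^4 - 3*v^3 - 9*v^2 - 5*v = v*(v - 5)*(v + 1)^2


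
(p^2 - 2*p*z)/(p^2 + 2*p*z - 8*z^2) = p/(p + 4*z)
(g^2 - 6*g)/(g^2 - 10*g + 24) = g/(g - 4)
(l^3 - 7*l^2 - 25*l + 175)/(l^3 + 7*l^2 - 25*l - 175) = (l - 7)/(l + 7)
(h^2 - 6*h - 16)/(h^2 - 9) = (h^2 - 6*h - 16)/(h^2 - 9)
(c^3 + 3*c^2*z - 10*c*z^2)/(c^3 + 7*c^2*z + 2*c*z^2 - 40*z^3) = c/(c + 4*z)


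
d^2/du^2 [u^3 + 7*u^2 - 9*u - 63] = 6*u + 14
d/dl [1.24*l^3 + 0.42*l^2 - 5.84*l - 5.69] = 3.72*l^2 + 0.84*l - 5.84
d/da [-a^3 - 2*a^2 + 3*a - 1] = -3*a^2 - 4*a + 3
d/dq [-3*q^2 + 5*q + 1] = 5 - 6*q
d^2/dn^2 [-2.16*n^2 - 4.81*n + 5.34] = -4.32000000000000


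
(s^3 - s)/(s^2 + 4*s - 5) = s*(s + 1)/(s + 5)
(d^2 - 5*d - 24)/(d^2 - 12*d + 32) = (d + 3)/(d - 4)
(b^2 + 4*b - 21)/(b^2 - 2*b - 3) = (b + 7)/(b + 1)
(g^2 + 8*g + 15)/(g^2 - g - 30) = (g + 3)/(g - 6)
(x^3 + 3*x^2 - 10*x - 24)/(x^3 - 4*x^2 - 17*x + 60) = (x + 2)/(x - 5)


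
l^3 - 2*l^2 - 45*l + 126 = (l - 6)*(l - 3)*(l + 7)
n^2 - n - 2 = (n - 2)*(n + 1)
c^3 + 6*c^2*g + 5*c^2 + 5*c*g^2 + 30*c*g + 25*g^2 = (c + 5)*(c + g)*(c + 5*g)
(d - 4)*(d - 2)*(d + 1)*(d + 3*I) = d^4 - 5*d^3 + 3*I*d^3 + 2*d^2 - 15*I*d^2 + 8*d + 6*I*d + 24*I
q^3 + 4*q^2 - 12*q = q*(q - 2)*(q + 6)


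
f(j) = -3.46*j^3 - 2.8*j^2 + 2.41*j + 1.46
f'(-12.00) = -1425.11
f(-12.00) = 5548.22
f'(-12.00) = -1425.11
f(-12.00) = 5548.22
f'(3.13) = -116.81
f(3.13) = -124.53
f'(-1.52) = -13.06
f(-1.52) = 3.48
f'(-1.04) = -2.99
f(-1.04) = -0.18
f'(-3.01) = -74.78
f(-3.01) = 63.19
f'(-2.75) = -60.69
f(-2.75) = 45.61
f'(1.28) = -21.76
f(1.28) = -7.30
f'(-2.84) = -65.41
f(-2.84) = 51.29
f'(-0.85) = -0.33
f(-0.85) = -0.49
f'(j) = -10.38*j^2 - 5.6*j + 2.41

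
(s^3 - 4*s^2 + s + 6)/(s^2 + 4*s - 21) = (s^2 - s - 2)/(s + 7)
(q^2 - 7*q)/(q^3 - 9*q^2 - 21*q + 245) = q/(q^2 - 2*q - 35)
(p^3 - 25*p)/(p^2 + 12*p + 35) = p*(p - 5)/(p + 7)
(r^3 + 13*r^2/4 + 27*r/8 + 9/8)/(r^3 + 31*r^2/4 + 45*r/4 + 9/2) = (r + 3/2)/(r + 6)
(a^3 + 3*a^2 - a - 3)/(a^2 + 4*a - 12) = (a^3 + 3*a^2 - a - 3)/(a^2 + 4*a - 12)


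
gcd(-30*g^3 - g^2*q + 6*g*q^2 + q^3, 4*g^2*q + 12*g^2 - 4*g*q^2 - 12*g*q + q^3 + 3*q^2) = -2*g + q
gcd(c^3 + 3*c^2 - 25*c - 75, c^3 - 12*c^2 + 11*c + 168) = c + 3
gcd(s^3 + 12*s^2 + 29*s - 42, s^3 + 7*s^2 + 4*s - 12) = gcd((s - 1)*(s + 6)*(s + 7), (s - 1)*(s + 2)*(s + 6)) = s^2 + 5*s - 6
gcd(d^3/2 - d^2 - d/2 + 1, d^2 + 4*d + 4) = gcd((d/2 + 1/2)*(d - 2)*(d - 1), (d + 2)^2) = 1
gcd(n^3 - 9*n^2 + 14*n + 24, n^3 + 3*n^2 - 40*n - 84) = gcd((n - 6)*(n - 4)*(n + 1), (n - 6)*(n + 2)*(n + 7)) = n - 6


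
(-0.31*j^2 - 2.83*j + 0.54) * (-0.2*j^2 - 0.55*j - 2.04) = 0.062*j^4 + 0.7365*j^3 + 2.0809*j^2 + 5.4762*j - 1.1016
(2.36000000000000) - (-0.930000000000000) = 3.29000000000000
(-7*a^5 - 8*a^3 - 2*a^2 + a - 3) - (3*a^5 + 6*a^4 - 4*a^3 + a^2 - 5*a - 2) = -10*a^5 - 6*a^4 - 4*a^3 - 3*a^2 + 6*a - 1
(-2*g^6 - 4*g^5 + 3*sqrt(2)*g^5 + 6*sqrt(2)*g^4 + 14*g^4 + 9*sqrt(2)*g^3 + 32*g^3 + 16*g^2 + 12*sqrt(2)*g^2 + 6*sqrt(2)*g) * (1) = -2*g^6 - 4*g^5 + 3*sqrt(2)*g^5 + 6*sqrt(2)*g^4 + 14*g^4 + 9*sqrt(2)*g^3 + 32*g^3 + 16*g^2 + 12*sqrt(2)*g^2 + 6*sqrt(2)*g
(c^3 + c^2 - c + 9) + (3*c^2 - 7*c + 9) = c^3 + 4*c^2 - 8*c + 18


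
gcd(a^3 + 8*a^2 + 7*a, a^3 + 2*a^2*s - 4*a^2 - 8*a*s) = a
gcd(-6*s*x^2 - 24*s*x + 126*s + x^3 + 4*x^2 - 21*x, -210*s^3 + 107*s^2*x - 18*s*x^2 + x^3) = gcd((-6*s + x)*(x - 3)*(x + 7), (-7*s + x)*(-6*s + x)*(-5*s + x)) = -6*s + x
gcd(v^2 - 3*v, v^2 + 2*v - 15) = v - 3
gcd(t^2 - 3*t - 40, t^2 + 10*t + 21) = 1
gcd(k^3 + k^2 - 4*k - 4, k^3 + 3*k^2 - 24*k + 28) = k - 2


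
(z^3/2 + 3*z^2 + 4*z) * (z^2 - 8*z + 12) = z^5/2 - z^4 - 14*z^3 + 4*z^2 + 48*z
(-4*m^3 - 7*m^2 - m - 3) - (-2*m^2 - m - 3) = -4*m^3 - 5*m^2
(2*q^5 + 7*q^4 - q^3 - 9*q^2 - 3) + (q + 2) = 2*q^5 + 7*q^4 - q^3 - 9*q^2 + q - 1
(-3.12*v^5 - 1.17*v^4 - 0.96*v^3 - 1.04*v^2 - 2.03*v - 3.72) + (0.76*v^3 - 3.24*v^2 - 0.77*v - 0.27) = -3.12*v^5 - 1.17*v^4 - 0.2*v^3 - 4.28*v^2 - 2.8*v - 3.99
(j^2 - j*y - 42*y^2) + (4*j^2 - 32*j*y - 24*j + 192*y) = 5*j^2 - 33*j*y - 24*j - 42*y^2 + 192*y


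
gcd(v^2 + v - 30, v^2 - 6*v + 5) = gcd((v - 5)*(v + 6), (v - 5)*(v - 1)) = v - 5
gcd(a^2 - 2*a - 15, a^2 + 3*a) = a + 3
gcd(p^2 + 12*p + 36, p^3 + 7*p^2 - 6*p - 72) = p + 6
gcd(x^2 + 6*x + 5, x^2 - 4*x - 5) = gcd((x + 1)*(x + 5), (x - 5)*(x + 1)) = x + 1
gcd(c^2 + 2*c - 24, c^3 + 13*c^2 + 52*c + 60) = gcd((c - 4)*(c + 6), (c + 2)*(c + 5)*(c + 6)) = c + 6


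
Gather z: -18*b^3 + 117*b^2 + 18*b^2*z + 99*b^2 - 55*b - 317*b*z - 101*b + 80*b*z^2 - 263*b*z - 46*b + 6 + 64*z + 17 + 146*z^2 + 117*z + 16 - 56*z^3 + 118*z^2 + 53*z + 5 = -18*b^3 + 216*b^2 - 202*b - 56*z^3 + z^2*(80*b + 264) + z*(18*b^2 - 580*b + 234) + 44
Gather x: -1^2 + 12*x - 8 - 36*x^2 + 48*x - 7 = -36*x^2 + 60*x - 16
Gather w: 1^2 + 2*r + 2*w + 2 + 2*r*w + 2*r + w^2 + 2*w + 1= 4*r + w^2 + w*(2*r + 4) + 4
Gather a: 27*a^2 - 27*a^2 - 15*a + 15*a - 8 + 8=0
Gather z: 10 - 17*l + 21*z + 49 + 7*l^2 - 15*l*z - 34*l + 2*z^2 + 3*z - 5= 7*l^2 - 51*l + 2*z^2 + z*(24 - 15*l) + 54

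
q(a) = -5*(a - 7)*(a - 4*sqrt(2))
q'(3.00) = 33.28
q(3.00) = -53.14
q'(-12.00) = 183.28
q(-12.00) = -1677.40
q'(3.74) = 25.88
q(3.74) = -31.24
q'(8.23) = -19.02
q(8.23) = -15.82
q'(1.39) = 49.38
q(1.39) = -119.69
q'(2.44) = 38.88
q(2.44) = -73.34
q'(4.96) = 13.68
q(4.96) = -7.11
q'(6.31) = 0.18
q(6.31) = 2.25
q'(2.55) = 37.78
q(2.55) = -69.13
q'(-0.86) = 71.88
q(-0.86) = -256.11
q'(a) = -10*a + 20*sqrt(2) + 35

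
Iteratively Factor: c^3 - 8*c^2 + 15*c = (c)*(c^2 - 8*c + 15) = c*(c - 5)*(c - 3)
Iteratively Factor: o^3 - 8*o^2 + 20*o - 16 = (o - 4)*(o^2 - 4*o + 4) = (o - 4)*(o - 2)*(o - 2)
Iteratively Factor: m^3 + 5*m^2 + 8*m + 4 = (m + 2)*(m^2 + 3*m + 2) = (m + 1)*(m + 2)*(m + 2)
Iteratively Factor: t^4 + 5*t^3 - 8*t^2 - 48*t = (t)*(t^3 + 5*t^2 - 8*t - 48) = t*(t - 3)*(t^2 + 8*t + 16) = t*(t - 3)*(t + 4)*(t + 4)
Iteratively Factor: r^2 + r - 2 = (r + 2)*(r - 1)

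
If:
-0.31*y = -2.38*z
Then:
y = 7.67741935483871*z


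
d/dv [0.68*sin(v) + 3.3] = 0.68*cos(v)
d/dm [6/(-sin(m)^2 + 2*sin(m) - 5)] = 12*(sin(m) - 1)*cos(m)/(sin(m)^2 - 2*sin(m) + 5)^2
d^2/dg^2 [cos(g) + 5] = -cos(g)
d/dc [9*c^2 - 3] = 18*c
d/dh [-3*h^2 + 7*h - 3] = 7 - 6*h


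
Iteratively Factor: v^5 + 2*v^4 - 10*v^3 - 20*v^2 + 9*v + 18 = (v - 1)*(v^4 + 3*v^3 - 7*v^2 - 27*v - 18) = (v - 1)*(v + 3)*(v^3 - 7*v - 6) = (v - 1)*(v + 2)*(v + 3)*(v^2 - 2*v - 3) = (v - 3)*(v - 1)*(v + 2)*(v + 3)*(v + 1)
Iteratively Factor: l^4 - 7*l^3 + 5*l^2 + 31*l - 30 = (l - 3)*(l^3 - 4*l^2 - 7*l + 10) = (l - 3)*(l + 2)*(l^2 - 6*l + 5) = (l - 5)*(l - 3)*(l + 2)*(l - 1)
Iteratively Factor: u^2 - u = (u - 1)*(u)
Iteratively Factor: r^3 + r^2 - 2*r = (r + 2)*(r^2 - r) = (r - 1)*(r + 2)*(r)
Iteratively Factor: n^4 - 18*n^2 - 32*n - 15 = (n - 5)*(n^3 + 5*n^2 + 7*n + 3) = (n - 5)*(n + 1)*(n^2 + 4*n + 3) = (n - 5)*(n + 1)*(n + 3)*(n + 1)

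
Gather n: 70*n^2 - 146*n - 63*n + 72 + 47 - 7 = 70*n^2 - 209*n + 112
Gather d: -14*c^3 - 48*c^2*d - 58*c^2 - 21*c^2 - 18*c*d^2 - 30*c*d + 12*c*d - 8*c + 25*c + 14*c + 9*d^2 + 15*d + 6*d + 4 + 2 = -14*c^3 - 79*c^2 + 31*c + d^2*(9 - 18*c) + d*(-48*c^2 - 18*c + 21) + 6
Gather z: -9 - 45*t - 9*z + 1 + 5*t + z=-40*t - 8*z - 8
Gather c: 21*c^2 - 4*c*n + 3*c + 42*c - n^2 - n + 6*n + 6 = 21*c^2 + c*(45 - 4*n) - n^2 + 5*n + 6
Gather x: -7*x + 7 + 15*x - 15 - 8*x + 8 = 0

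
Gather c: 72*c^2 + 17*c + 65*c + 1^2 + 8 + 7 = 72*c^2 + 82*c + 16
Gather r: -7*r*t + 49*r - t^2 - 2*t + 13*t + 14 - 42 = r*(49 - 7*t) - t^2 + 11*t - 28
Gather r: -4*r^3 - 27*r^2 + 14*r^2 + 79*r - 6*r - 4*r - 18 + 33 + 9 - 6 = -4*r^3 - 13*r^2 + 69*r + 18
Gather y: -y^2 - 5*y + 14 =-y^2 - 5*y + 14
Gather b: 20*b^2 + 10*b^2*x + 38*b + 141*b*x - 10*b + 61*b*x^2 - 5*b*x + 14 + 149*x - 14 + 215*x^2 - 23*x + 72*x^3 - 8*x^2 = b^2*(10*x + 20) + b*(61*x^2 + 136*x + 28) + 72*x^3 + 207*x^2 + 126*x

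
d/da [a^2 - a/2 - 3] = 2*a - 1/2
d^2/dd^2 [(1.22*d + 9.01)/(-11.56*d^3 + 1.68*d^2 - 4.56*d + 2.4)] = (-978.197952*d^5 - 14306.304576*d^4 + 2921.437056*d^3 - 3408.44832*d^2 - 1056.183552*d - 328.747392)/(1544.804416*d^9 - 673.513344*d^8 + 1925.98848*d^7 - 1498.25664*d^6 + 1039.392*d^5 - 884.196864*d^4 + 404.891136*d^3 - 178.74432*d^2 + 78.7968*d - 13.824)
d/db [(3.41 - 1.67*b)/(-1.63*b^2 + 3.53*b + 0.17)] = (-2.7221*b^2 + 11.1166*b - 12.3212)/(2.6569*b^4 - 11.5078*b^3 + 11.9067*b^2 + 1.2002*b + 0.0289)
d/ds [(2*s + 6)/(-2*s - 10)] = -2/(s + 5)^2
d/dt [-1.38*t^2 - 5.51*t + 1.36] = -2.76*t - 5.51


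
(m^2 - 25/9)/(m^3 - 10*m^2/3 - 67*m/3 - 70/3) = (m - 5/3)/(m^2 - 5*m - 14)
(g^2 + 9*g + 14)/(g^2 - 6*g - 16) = (g + 7)/(g - 8)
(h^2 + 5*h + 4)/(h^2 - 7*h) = (h^2 + 5*h + 4)/(h*(h - 7))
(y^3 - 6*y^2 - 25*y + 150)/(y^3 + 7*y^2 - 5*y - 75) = (y^2 - 11*y + 30)/(y^2 + 2*y - 15)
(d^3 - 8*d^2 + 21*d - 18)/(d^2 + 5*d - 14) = (d^2 - 6*d + 9)/(d + 7)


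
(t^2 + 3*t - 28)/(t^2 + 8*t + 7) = (t - 4)/(t + 1)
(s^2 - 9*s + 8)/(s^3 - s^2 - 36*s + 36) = (s - 8)/(s^2 - 36)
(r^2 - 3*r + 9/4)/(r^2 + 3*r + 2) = (r^2 - 3*r + 9/4)/(r^2 + 3*r + 2)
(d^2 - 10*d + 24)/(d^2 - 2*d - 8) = (d - 6)/(d + 2)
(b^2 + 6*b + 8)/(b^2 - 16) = (b + 2)/(b - 4)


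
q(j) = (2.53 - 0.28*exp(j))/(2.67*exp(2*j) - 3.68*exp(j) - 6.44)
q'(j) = (2.53 - 0.28*exp(j))*(-5.34*exp(2*j) + 3.68*exp(j))/(2.67*exp(2*j) - 3.68*exp(j) - 6.44)^2 - 0.28*exp(j)/(2.67*exp(2*j) - 3.68*exp(j) - 6.44)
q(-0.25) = -0.30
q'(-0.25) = 0.01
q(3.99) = -0.00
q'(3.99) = 0.00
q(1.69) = 0.02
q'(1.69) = -0.08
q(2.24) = -0.00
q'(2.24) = -0.01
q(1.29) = 0.10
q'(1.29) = -0.43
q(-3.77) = -0.39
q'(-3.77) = 0.01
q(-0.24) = -0.30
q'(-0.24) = 0.01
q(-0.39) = -0.30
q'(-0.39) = 0.03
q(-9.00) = -0.39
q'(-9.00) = 0.00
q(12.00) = 0.00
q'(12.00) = 0.00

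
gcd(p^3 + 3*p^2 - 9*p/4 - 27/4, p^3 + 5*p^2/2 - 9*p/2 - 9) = p^2 + 9*p/2 + 9/2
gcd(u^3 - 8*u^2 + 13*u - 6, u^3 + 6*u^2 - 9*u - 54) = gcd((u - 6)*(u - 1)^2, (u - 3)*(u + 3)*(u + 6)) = 1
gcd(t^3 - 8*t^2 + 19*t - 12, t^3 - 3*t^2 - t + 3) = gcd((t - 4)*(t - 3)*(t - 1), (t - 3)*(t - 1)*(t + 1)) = t^2 - 4*t + 3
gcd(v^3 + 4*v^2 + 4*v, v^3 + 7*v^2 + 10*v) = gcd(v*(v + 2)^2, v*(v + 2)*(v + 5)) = v^2 + 2*v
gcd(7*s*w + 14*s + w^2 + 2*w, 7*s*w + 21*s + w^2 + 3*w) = 7*s + w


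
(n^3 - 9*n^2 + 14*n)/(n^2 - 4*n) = (n^2 - 9*n + 14)/(n - 4)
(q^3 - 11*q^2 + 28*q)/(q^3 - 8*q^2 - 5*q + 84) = q/(q + 3)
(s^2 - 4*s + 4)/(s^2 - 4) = (s - 2)/(s + 2)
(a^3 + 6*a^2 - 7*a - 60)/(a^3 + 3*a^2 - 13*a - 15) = (a + 4)/(a + 1)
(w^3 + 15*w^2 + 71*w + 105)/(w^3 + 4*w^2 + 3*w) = (w^2 + 12*w + 35)/(w*(w + 1))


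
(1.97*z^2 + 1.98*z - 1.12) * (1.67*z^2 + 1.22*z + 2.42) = 3.2899*z^4 + 5.71*z^3 + 5.3126*z^2 + 3.4252*z - 2.7104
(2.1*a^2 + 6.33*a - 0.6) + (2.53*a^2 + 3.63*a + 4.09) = 4.63*a^2 + 9.96*a + 3.49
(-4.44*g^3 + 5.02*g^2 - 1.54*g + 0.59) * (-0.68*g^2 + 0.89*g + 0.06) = 3.0192*g^5 - 7.3652*g^4 + 5.2486*g^3 - 1.4706*g^2 + 0.4327*g + 0.0354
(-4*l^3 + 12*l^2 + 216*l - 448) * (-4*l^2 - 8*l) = 16*l^5 - 16*l^4 - 960*l^3 + 64*l^2 + 3584*l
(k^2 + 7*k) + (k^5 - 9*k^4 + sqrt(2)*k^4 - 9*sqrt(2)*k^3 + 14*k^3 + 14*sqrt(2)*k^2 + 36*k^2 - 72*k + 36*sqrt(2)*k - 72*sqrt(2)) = k^5 - 9*k^4 + sqrt(2)*k^4 - 9*sqrt(2)*k^3 + 14*k^3 + 14*sqrt(2)*k^2 + 37*k^2 - 65*k + 36*sqrt(2)*k - 72*sqrt(2)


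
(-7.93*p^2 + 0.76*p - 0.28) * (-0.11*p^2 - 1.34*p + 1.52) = 0.8723*p^4 + 10.5426*p^3 - 13.0412*p^2 + 1.5304*p - 0.4256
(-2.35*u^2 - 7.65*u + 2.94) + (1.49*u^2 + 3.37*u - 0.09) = -0.86*u^2 - 4.28*u + 2.85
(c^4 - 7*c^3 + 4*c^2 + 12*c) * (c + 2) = c^5 - 5*c^4 - 10*c^3 + 20*c^2 + 24*c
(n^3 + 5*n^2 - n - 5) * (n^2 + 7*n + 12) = n^5 + 12*n^4 + 46*n^3 + 48*n^2 - 47*n - 60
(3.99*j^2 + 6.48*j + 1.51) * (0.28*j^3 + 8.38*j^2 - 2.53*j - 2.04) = 1.1172*j^5 + 35.2506*j^4 + 44.6305*j^3 - 11.8802*j^2 - 17.0395*j - 3.0804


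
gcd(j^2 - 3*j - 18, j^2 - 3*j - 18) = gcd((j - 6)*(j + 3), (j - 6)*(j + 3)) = j^2 - 3*j - 18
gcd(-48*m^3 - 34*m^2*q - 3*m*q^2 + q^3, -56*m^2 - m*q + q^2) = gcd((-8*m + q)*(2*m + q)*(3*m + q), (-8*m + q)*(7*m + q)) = -8*m + q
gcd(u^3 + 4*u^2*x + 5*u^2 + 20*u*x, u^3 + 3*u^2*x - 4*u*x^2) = u^2 + 4*u*x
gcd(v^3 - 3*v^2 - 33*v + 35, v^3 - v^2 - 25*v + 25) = v^2 + 4*v - 5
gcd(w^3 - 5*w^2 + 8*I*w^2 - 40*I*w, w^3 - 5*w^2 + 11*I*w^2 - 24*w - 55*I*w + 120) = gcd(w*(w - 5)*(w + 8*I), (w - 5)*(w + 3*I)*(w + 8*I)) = w^2 + w*(-5 + 8*I) - 40*I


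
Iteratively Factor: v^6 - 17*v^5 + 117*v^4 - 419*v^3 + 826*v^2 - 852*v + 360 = (v - 3)*(v^5 - 14*v^4 + 75*v^3 - 194*v^2 + 244*v - 120) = (v - 3)*(v - 2)*(v^4 - 12*v^3 + 51*v^2 - 92*v + 60) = (v - 3)*(v - 2)^2*(v^3 - 10*v^2 + 31*v - 30) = (v - 3)^2*(v - 2)^2*(v^2 - 7*v + 10) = (v - 3)^2*(v - 2)^3*(v - 5)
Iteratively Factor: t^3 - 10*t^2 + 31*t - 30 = (t - 2)*(t^2 - 8*t + 15) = (t - 3)*(t - 2)*(t - 5)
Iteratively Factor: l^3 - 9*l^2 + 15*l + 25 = (l + 1)*(l^2 - 10*l + 25) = (l - 5)*(l + 1)*(l - 5)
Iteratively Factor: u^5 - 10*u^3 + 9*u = (u)*(u^4 - 10*u^2 + 9) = u*(u - 3)*(u^3 + 3*u^2 - u - 3) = u*(u - 3)*(u + 1)*(u^2 + 2*u - 3) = u*(u - 3)*(u + 1)*(u + 3)*(u - 1)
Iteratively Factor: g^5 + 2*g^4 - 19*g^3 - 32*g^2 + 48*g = (g + 4)*(g^4 - 2*g^3 - 11*g^2 + 12*g) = (g - 4)*(g + 4)*(g^3 + 2*g^2 - 3*g) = (g - 4)*(g + 3)*(g + 4)*(g^2 - g) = g*(g - 4)*(g + 3)*(g + 4)*(g - 1)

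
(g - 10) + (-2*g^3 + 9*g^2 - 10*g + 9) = -2*g^3 + 9*g^2 - 9*g - 1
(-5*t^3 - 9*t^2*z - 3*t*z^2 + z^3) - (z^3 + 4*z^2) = -5*t^3 - 9*t^2*z - 3*t*z^2 - 4*z^2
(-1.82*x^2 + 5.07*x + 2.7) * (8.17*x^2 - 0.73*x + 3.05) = -14.8694*x^4 + 42.7505*x^3 + 12.8069*x^2 + 13.4925*x + 8.235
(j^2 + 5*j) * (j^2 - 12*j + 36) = j^4 - 7*j^3 - 24*j^2 + 180*j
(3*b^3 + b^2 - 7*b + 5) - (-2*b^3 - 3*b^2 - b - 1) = 5*b^3 + 4*b^2 - 6*b + 6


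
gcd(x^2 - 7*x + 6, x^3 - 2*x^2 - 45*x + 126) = x - 6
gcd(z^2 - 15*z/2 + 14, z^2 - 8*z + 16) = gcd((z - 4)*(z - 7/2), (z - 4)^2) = z - 4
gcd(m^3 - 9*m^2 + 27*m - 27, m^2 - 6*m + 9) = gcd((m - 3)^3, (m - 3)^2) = m^2 - 6*m + 9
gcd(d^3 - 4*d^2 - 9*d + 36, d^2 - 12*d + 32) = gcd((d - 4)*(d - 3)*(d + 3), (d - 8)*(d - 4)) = d - 4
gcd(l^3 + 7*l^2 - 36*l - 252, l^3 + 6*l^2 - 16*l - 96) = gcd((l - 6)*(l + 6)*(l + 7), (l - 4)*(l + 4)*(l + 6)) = l + 6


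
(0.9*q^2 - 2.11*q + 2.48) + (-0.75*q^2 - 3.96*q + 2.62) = 0.15*q^2 - 6.07*q + 5.1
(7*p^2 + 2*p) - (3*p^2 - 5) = 4*p^2 + 2*p + 5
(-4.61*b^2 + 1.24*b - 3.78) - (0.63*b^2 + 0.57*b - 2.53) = -5.24*b^2 + 0.67*b - 1.25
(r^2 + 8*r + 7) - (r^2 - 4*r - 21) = 12*r + 28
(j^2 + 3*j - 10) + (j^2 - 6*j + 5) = 2*j^2 - 3*j - 5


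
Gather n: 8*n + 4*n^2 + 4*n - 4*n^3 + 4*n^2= -4*n^3 + 8*n^2 + 12*n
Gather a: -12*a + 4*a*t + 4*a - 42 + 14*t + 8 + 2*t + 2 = a*(4*t - 8) + 16*t - 32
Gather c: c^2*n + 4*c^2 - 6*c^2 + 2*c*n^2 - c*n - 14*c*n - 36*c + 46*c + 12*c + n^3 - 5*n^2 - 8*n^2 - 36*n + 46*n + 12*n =c^2*(n - 2) + c*(2*n^2 - 15*n + 22) + n^3 - 13*n^2 + 22*n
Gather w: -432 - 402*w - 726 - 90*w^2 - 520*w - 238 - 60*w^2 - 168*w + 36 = -150*w^2 - 1090*w - 1360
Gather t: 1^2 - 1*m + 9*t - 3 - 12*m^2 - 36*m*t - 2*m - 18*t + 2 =-12*m^2 - 3*m + t*(-36*m - 9)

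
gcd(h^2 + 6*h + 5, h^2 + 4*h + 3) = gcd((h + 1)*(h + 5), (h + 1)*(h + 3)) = h + 1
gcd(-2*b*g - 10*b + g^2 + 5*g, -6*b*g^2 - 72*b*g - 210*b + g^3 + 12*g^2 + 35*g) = g + 5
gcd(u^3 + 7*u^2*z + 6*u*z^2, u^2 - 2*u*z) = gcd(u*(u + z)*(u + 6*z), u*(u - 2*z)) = u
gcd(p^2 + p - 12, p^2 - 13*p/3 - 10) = 1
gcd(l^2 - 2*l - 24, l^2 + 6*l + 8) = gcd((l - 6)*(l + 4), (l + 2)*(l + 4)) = l + 4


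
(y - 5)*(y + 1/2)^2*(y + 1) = y^4 - 3*y^3 - 35*y^2/4 - 6*y - 5/4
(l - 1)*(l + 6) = l^2 + 5*l - 6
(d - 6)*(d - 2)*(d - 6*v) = d^3 - 6*d^2*v - 8*d^2 + 48*d*v + 12*d - 72*v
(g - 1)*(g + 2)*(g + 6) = g^3 + 7*g^2 + 4*g - 12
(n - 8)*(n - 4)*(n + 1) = n^3 - 11*n^2 + 20*n + 32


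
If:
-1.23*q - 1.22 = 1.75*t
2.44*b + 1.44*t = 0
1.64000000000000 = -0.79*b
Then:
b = -2.08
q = -6.00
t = 3.52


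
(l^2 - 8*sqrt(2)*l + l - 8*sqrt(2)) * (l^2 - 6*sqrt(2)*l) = l^4 - 14*sqrt(2)*l^3 + l^3 - 14*sqrt(2)*l^2 + 96*l^2 + 96*l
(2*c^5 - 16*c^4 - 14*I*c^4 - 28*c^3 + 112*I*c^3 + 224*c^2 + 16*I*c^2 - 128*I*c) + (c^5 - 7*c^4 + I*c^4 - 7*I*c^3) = 3*c^5 - 23*c^4 - 13*I*c^4 - 28*c^3 + 105*I*c^3 + 224*c^2 + 16*I*c^2 - 128*I*c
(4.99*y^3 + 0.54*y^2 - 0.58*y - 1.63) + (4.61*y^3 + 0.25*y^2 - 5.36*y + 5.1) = 9.6*y^3 + 0.79*y^2 - 5.94*y + 3.47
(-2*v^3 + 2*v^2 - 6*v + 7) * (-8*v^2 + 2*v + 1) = 16*v^5 - 20*v^4 + 50*v^3 - 66*v^2 + 8*v + 7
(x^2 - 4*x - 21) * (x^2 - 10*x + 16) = x^4 - 14*x^3 + 35*x^2 + 146*x - 336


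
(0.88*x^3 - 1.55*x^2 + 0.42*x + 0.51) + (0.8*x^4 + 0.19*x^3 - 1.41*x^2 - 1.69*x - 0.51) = 0.8*x^4 + 1.07*x^3 - 2.96*x^2 - 1.27*x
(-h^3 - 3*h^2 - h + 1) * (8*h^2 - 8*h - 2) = -8*h^5 - 16*h^4 + 18*h^3 + 22*h^2 - 6*h - 2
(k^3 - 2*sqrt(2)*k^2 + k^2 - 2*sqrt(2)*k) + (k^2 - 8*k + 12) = k^3 - 2*sqrt(2)*k^2 + 2*k^2 - 8*k - 2*sqrt(2)*k + 12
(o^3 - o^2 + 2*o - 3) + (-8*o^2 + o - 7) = o^3 - 9*o^2 + 3*o - 10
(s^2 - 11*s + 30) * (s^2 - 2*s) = s^4 - 13*s^3 + 52*s^2 - 60*s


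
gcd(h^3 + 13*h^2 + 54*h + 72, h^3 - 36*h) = h + 6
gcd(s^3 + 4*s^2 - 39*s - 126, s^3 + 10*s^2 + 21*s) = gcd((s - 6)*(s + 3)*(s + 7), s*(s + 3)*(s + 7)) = s^2 + 10*s + 21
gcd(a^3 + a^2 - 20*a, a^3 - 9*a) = a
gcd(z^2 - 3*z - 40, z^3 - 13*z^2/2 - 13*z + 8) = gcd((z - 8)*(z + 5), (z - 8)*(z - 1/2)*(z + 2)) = z - 8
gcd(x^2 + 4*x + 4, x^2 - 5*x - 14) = x + 2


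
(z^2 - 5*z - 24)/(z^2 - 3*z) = (z^2 - 5*z - 24)/(z*(z - 3))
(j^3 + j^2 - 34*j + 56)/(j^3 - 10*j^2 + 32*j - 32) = (j + 7)/(j - 4)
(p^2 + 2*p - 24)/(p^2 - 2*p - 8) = (p + 6)/(p + 2)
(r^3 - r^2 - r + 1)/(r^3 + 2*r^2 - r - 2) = (r - 1)/(r + 2)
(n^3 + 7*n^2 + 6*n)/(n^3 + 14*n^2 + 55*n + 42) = n/(n + 7)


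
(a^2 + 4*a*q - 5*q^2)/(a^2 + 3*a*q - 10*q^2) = (-a + q)/(-a + 2*q)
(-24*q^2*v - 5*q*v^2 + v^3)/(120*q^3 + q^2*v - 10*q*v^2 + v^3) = -v/(5*q - v)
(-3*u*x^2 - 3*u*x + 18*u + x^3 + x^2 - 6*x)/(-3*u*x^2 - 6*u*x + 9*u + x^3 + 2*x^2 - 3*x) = (x - 2)/(x - 1)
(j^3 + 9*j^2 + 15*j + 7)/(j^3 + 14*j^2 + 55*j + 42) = (j + 1)/(j + 6)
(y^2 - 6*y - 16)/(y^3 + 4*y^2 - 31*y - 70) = (y - 8)/(y^2 + 2*y - 35)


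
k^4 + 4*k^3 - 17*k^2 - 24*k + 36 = (k - 3)*(k - 1)*(k + 2)*(k + 6)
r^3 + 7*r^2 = r^2*(r + 7)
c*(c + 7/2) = c^2 + 7*c/2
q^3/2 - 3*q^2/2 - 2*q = q*(q/2 + 1/2)*(q - 4)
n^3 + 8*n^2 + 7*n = n*(n + 1)*(n + 7)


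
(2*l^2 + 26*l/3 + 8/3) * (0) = 0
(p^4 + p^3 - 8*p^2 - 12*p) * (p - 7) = p^5 - 6*p^4 - 15*p^3 + 44*p^2 + 84*p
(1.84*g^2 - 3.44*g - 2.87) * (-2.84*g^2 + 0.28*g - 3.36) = -5.2256*g^4 + 10.2848*g^3 + 1.0052*g^2 + 10.7548*g + 9.6432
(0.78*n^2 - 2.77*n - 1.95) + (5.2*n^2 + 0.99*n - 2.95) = 5.98*n^2 - 1.78*n - 4.9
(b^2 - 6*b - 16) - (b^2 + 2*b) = -8*b - 16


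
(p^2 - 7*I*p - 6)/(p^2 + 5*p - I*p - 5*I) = (p - 6*I)/(p + 5)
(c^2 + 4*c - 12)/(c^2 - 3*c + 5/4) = 4*(c^2 + 4*c - 12)/(4*c^2 - 12*c + 5)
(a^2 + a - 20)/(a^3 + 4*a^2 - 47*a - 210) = (a - 4)/(a^2 - a - 42)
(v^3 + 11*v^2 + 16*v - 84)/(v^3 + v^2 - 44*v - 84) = (v^2 + 5*v - 14)/(v^2 - 5*v - 14)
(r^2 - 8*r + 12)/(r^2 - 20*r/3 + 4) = 3*(r - 2)/(3*r - 2)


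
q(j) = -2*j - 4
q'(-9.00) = -2.00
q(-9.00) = 14.00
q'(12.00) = -2.00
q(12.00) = -28.00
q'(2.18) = -2.00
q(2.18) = -8.36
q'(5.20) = -2.00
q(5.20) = -14.40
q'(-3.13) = -2.00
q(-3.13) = 2.26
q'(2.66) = -2.00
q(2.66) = -9.32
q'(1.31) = -2.00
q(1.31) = -6.62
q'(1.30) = -2.00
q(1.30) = -6.60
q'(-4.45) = -2.00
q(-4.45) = 4.90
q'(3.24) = -2.00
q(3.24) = -10.48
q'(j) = -2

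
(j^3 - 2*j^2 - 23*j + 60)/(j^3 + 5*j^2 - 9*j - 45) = (j - 4)/(j + 3)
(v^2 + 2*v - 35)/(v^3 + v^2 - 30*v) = (v + 7)/(v*(v + 6))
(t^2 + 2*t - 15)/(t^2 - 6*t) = (t^2 + 2*t - 15)/(t*(t - 6))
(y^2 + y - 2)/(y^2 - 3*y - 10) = (y - 1)/(y - 5)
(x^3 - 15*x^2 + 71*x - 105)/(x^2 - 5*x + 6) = (x^2 - 12*x + 35)/(x - 2)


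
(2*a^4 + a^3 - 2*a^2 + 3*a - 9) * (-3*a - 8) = -6*a^5 - 19*a^4 - 2*a^3 + 7*a^2 + 3*a + 72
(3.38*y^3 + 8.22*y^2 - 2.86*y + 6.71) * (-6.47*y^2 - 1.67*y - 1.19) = -21.8686*y^5 - 58.828*y^4 + 0.754599999999996*y^3 - 48.4193*y^2 - 7.8023*y - 7.9849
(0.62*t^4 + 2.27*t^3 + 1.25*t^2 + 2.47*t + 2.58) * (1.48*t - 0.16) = 0.9176*t^5 + 3.2604*t^4 + 1.4868*t^3 + 3.4556*t^2 + 3.4232*t - 0.4128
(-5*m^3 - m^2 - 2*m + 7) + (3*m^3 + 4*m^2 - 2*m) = -2*m^3 + 3*m^2 - 4*m + 7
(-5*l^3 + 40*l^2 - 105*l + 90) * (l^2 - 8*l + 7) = -5*l^5 + 80*l^4 - 460*l^3 + 1210*l^2 - 1455*l + 630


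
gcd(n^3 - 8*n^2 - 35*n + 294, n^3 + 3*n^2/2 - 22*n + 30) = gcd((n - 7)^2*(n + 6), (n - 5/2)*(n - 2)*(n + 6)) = n + 6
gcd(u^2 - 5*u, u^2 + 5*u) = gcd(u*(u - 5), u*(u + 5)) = u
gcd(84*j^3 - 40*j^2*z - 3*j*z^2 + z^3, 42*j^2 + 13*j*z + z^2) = 6*j + z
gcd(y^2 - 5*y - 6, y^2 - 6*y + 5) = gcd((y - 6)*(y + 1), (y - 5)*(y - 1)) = 1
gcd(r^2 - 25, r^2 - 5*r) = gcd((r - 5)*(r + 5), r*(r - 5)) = r - 5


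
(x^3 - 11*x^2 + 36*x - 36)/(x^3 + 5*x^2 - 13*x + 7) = (x^3 - 11*x^2 + 36*x - 36)/(x^3 + 5*x^2 - 13*x + 7)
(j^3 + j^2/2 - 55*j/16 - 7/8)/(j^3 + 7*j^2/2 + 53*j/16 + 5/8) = (4*j - 7)/(4*j + 5)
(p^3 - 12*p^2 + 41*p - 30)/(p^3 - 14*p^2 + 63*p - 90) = (p - 1)/(p - 3)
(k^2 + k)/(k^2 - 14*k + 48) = k*(k + 1)/(k^2 - 14*k + 48)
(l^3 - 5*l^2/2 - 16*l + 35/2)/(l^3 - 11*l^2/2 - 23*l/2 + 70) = (l - 1)/(l - 4)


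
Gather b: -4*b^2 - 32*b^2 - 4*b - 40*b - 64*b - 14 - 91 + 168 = -36*b^2 - 108*b + 63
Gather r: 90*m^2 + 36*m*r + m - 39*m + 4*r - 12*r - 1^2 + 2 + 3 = 90*m^2 - 38*m + r*(36*m - 8) + 4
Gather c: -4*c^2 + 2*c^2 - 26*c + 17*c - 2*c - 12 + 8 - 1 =-2*c^2 - 11*c - 5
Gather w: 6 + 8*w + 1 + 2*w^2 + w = 2*w^2 + 9*w + 7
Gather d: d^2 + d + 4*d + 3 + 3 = d^2 + 5*d + 6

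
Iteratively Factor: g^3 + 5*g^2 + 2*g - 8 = (g - 1)*(g^2 + 6*g + 8) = (g - 1)*(g + 2)*(g + 4)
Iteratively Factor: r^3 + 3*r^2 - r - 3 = (r + 1)*(r^2 + 2*r - 3) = (r + 1)*(r + 3)*(r - 1)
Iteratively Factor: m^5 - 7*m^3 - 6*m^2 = (m)*(m^4 - 7*m^2 - 6*m) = m^2*(m^3 - 7*m - 6) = m^2*(m - 3)*(m^2 + 3*m + 2) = m^2*(m - 3)*(m + 2)*(m + 1)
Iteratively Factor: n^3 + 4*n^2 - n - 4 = (n + 4)*(n^2 - 1) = (n - 1)*(n + 4)*(n + 1)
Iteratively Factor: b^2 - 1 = (b + 1)*(b - 1)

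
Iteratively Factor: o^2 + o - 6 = (o + 3)*(o - 2)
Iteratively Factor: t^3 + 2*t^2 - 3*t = (t)*(t^2 + 2*t - 3) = t*(t - 1)*(t + 3)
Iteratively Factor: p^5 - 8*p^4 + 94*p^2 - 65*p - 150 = (p - 5)*(p^4 - 3*p^3 - 15*p^2 + 19*p + 30) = (p - 5)*(p - 2)*(p^3 - p^2 - 17*p - 15) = (p - 5)*(p - 2)*(p + 1)*(p^2 - 2*p - 15) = (p - 5)*(p - 2)*(p + 1)*(p + 3)*(p - 5)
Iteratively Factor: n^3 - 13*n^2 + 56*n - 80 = (n - 4)*(n^2 - 9*n + 20) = (n - 5)*(n - 4)*(n - 4)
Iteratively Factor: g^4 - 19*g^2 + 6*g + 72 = (g - 3)*(g^3 + 3*g^2 - 10*g - 24) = (g - 3)*(g + 2)*(g^2 + g - 12) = (g - 3)^2*(g + 2)*(g + 4)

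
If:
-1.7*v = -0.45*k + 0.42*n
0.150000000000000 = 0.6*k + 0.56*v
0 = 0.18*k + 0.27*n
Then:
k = 0.18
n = -0.12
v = 0.08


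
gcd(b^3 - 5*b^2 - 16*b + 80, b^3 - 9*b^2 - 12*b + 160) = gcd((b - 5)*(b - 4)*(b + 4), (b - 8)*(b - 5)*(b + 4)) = b^2 - b - 20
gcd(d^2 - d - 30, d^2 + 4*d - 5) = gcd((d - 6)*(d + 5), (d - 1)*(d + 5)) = d + 5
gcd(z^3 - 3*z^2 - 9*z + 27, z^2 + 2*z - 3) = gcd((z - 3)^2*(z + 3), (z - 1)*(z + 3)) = z + 3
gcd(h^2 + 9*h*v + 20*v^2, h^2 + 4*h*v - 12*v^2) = 1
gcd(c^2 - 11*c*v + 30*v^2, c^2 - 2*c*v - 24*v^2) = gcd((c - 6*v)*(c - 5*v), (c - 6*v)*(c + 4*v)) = -c + 6*v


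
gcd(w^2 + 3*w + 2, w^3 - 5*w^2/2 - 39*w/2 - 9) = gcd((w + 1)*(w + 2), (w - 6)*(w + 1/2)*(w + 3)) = 1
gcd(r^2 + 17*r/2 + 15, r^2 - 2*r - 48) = r + 6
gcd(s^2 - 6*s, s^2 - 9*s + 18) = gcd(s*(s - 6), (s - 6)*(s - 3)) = s - 6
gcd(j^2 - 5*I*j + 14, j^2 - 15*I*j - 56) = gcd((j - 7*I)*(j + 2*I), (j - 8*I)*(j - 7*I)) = j - 7*I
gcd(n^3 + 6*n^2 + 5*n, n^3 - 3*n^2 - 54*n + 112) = 1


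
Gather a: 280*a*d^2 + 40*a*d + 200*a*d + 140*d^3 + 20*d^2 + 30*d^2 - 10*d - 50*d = a*(280*d^2 + 240*d) + 140*d^3 + 50*d^2 - 60*d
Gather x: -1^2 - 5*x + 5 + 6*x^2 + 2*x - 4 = 6*x^2 - 3*x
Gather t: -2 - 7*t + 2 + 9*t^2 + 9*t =9*t^2 + 2*t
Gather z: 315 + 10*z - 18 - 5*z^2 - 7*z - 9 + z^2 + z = -4*z^2 + 4*z + 288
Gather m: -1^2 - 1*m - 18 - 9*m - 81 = -10*m - 100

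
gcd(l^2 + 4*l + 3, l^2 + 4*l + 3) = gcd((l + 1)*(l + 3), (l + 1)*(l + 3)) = l^2 + 4*l + 3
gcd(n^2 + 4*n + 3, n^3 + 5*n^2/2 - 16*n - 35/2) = n + 1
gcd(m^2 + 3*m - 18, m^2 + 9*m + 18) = m + 6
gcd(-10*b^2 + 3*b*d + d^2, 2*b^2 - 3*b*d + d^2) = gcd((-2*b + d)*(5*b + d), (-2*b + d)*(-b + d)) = 2*b - d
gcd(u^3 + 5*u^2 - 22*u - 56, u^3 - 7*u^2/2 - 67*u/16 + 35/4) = u - 4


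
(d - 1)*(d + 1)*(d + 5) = d^3 + 5*d^2 - d - 5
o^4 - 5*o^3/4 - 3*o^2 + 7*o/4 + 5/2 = (o - 2)*(o - 5/4)*(o + 1)^2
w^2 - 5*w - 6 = (w - 6)*(w + 1)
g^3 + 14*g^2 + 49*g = g*(g + 7)^2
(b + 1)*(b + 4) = b^2 + 5*b + 4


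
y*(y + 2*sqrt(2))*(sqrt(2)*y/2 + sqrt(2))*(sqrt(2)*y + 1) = y^4 + 2*y^3 + 5*sqrt(2)*y^3/2 + 2*y^2 + 5*sqrt(2)*y^2 + 4*y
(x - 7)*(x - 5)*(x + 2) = x^3 - 10*x^2 + 11*x + 70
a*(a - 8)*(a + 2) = a^3 - 6*a^2 - 16*a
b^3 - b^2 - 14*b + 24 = (b - 3)*(b - 2)*(b + 4)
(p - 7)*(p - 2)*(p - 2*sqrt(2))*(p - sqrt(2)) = p^4 - 9*p^3 - 3*sqrt(2)*p^3 + 18*p^2 + 27*sqrt(2)*p^2 - 42*sqrt(2)*p - 36*p + 56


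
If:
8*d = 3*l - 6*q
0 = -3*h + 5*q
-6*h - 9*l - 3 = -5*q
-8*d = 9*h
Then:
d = -45/176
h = 5/22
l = -9/22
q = 3/22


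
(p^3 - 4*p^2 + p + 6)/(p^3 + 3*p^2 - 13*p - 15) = (p - 2)/(p + 5)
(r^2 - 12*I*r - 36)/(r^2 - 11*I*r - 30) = (r - 6*I)/(r - 5*I)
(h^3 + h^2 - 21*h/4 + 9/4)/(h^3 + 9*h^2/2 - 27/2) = (h - 1/2)/(h + 3)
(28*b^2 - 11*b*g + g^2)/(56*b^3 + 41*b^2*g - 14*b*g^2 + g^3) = (4*b - g)/(8*b^2 + 7*b*g - g^2)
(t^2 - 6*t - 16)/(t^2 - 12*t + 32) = (t + 2)/(t - 4)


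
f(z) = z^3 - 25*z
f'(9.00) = 218.00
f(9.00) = 504.00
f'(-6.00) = 83.00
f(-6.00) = -66.00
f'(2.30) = -9.13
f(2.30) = -45.33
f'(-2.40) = -7.72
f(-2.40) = 46.18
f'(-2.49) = -6.40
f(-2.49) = 46.81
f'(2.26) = -9.68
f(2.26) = -44.96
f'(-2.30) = -9.13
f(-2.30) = 45.33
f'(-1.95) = -13.59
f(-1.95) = 41.34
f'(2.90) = 0.23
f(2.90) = -48.11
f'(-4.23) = 28.68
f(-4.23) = 30.06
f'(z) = 3*z^2 - 25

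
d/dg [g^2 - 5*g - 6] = 2*g - 5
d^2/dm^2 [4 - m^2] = -2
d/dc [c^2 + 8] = 2*c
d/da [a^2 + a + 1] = 2*a + 1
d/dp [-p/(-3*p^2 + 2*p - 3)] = 3*(1 - p^2)/(9*p^4 - 12*p^3 + 22*p^2 - 12*p + 9)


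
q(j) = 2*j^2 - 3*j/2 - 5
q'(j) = 4*j - 3/2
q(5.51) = 47.46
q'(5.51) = 20.54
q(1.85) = -0.93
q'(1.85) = 5.90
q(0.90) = -4.73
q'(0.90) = 2.10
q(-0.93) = -1.88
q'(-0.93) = -5.22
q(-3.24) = 20.86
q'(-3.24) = -14.46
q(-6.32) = 84.36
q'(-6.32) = -26.78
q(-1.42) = 1.16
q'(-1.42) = -7.18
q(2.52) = 3.92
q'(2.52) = 8.58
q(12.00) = 265.00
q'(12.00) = 46.50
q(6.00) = 58.00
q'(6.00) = 22.50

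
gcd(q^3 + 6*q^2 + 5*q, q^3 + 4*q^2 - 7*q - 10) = q^2 + 6*q + 5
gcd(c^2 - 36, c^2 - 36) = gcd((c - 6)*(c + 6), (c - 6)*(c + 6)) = c^2 - 36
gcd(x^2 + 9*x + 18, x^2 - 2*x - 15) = x + 3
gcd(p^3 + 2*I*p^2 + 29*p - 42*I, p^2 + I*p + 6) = p - 2*I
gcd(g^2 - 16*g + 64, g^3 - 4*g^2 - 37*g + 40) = g - 8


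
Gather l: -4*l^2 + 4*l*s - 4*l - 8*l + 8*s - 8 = -4*l^2 + l*(4*s - 12) + 8*s - 8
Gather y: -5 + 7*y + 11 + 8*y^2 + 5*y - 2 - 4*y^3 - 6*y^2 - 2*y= -4*y^3 + 2*y^2 + 10*y + 4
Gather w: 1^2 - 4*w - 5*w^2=-5*w^2 - 4*w + 1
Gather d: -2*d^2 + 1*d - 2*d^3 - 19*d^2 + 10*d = -2*d^3 - 21*d^2 + 11*d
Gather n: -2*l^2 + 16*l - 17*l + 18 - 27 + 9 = -2*l^2 - l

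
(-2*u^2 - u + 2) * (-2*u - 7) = 4*u^3 + 16*u^2 + 3*u - 14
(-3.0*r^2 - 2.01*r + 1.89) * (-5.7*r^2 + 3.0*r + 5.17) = 17.1*r^4 + 2.457*r^3 - 32.313*r^2 - 4.7217*r + 9.7713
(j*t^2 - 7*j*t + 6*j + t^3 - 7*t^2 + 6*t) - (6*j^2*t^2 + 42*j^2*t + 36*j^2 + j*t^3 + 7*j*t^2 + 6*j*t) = -6*j^2*t^2 - 42*j^2*t - 36*j^2 - j*t^3 - 6*j*t^2 - 13*j*t + 6*j + t^3 - 7*t^2 + 6*t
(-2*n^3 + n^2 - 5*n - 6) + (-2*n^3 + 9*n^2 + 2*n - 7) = -4*n^3 + 10*n^2 - 3*n - 13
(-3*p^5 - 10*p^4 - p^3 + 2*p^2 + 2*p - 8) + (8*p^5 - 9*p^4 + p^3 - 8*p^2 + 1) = 5*p^5 - 19*p^4 - 6*p^2 + 2*p - 7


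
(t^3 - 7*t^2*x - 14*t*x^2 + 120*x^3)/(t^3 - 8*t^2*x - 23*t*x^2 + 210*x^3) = (-t^2 + t*x + 20*x^2)/(-t^2 + 2*t*x + 35*x^2)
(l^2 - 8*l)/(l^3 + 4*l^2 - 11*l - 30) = l*(l - 8)/(l^3 + 4*l^2 - 11*l - 30)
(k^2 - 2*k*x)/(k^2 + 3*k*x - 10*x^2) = k/(k + 5*x)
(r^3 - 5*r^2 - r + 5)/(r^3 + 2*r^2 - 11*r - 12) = (r^2 - 6*r + 5)/(r^2 + r - 12)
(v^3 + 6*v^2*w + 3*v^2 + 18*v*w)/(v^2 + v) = (v^2 + 6*v*w + 3*v + 18*w)/(v + 1)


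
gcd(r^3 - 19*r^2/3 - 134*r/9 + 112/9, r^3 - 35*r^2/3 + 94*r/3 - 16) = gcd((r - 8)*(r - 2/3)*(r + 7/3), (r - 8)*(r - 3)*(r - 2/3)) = r^2 - 26*r/3 + 16/3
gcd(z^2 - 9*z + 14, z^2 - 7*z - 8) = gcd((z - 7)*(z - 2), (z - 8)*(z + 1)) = 1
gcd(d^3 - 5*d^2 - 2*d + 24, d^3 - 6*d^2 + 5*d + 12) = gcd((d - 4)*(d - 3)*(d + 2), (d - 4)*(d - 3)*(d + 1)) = d^2 - 7*d + 12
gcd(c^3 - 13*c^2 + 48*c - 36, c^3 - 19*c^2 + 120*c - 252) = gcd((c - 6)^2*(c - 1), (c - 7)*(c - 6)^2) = c^2 - 12*c + 36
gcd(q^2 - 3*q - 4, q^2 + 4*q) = 1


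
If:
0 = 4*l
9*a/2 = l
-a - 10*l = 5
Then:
No Solution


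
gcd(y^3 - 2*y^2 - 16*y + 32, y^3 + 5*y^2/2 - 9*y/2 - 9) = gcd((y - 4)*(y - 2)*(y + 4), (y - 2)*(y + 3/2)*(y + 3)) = y - 2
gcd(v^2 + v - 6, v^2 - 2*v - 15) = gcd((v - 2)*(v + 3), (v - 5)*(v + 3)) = v + 3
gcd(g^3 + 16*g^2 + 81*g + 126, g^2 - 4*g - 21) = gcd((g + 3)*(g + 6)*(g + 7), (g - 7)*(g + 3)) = g + 3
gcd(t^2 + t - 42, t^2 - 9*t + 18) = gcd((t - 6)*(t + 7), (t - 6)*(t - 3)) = t - 6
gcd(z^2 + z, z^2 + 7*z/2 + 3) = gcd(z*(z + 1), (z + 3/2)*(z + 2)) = 1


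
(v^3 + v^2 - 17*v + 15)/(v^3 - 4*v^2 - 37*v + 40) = (v - 3)/(v - 8)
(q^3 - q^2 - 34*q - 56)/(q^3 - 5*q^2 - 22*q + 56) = (q + 2)/(q - 2)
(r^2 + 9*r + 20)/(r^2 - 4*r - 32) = (r + 5)/(r - 8)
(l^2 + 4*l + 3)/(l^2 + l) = (l + 3)/l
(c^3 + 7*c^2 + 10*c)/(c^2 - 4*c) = (c^2 + 7*c + 10)/(c - 4)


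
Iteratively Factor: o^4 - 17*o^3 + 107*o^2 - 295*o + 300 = (o - 4)*(o^3 - 13*o^2 + 55*o - 75) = (o - 5)*(o - 4)*(o^2 - 8*o + 15) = (o - 5)*(o - 4)*(o - 3)*(o - 5)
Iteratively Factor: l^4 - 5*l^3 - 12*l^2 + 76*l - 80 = (l - 2)*(l^3 - 3*l^2 - 18*l + 40) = (l - 2)*(l + 4)*(l^2 - 7*l + 10) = (l - 2)^2*(l + 4)*(l - 5)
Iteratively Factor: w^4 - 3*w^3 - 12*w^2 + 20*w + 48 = (w + 2)*(w^3 - 5*w^2 - 2*w + 24) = (w + 2)^2*(w^2 - 7*w + 12) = (w - 3)*(w + 2)^2*(w - 4)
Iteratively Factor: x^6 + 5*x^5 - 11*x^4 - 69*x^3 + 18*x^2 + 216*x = (x - 2)*(x^5 + 7*x^4 + 3*x^3 - 63*x^2 - 108*x) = x*(x - 2)*(x^4 + 7*x^3 + 3*x^2 - 63*x - 108) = x*(x - 3)*(x - 2)*(x^3 + 10*x^2 + 33*x + 36) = x*(x - 3)*(x - 2)*(x + 3)*(x^2 + 7*x + 12) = x*(x - 3)*(x - 2)*(x + 3)*(x + 4)*(x + 3)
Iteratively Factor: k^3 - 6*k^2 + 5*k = (k)*(k^2 - 6*k + 5) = k*(k - 5)*(k - 1)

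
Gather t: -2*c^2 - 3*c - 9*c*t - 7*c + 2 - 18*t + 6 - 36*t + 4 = -2*c^2 - 10*c + t*(-9*c - 54) + 12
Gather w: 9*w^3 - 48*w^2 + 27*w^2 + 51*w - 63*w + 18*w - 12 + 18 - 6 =9*w^3 - 21*w^2 + 6*w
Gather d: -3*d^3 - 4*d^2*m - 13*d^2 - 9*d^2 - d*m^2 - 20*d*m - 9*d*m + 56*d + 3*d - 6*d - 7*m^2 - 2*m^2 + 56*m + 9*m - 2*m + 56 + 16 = -3*d^3 + d^2*(-4*m - 22) + d*(-m^2 - 29*m + 53) - 9*m^2 + 63*m + 72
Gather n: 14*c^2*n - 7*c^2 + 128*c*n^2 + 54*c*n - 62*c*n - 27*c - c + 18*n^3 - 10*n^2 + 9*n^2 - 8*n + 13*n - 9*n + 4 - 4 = -7*c^2 - 28*c + 18*n^3 + n^2*(128*c - 1) + n*(14*c^2 - 8*c - 4)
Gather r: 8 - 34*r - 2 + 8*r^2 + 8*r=8*r^2 - 26*r + 6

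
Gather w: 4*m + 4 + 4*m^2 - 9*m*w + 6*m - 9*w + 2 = 4*m^2 + 10*m + w*(-9*m - 9) + 6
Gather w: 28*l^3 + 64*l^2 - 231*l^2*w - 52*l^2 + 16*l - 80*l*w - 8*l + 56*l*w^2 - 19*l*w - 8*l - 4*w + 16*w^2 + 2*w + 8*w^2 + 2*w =28*l^3 + 12*l^2 + w^2*(56*l + 24) + w*(-231*l^2 - 99*l)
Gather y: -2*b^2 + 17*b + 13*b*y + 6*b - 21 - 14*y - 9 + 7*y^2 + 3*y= -2*b^2 + 23*b + 7*y^2 + y*(13*b - 11) - 30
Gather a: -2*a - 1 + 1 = -2*a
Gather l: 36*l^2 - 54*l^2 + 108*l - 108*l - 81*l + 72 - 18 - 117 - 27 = -18*l^2 - 81*l - 90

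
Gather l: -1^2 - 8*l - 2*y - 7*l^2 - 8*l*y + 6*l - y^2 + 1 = -7*l^2 + l*(-8*y - 2) - y^2 - 2*y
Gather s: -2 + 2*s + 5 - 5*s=3 - 3*s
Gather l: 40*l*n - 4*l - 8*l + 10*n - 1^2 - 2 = l*(40*n - 12) + 10*n - 3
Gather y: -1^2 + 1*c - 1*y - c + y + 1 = 0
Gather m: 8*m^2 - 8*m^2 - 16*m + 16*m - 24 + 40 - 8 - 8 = 0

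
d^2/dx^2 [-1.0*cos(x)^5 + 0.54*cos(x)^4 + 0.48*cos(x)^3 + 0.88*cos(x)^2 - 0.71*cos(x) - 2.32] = 25.0*cos(x)^5 - 8.64*cos(x)^4 - 24.32*cos(x)^3 + 2.96*cos(x)^2 + 3.59*cos(x) + 1.76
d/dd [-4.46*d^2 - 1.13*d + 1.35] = -8.92*d - 1.13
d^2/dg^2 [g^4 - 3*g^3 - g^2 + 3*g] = 12*g^2 - 18*g - 2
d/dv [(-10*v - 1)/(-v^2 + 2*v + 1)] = 2*(5*v^2 - 10*v - (v - 1)*(10*v + 1) - 5)/(-v^2 + 2*v + 1)^2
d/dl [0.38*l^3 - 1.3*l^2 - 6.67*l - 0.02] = 1.14*l^2 - 2.6*l - 6.67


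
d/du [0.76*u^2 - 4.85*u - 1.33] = 1.52*u - 4.85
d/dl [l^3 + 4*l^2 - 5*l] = 3*l^2 + 8*l - 5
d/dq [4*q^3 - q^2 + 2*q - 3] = 12*q^2 - 2*q + 2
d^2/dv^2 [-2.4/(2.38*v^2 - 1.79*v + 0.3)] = (27.18912*v^2 - 20.44896*v - 2.4*(4.76*v - 1.79)*(9.52*v - 3.58) + 3.4272)/(2.38*v^2 - 1.79*v + 0.3)^3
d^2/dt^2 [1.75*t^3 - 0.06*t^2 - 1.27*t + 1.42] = 10.5*t - 0.12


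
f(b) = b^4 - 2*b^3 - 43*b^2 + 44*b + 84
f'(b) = 4*b^3 - 6*b^2 - 86*b + 44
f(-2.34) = -198.80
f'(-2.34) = 161.13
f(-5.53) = -200.88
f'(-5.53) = -340.35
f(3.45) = -216.47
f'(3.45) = -159.86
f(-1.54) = -72.81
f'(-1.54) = 147.60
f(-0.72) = 31.04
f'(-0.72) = 101.32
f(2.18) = -22.57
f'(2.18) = -130.55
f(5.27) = -399.75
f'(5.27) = 9.60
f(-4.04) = -397.32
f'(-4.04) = 29.75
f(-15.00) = 47124.00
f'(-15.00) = -13516.00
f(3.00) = -144.00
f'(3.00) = -160.00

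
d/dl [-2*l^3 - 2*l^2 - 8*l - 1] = -6*l^2 - 4*l - 8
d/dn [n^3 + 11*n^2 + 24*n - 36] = 3*n^2 + 22*n + 24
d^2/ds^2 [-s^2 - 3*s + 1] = -2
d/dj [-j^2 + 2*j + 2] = 2 - 2*j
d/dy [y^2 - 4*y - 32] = 2*y - 4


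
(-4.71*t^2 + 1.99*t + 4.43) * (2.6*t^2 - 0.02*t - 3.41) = -12.246*t^4 + 5.2682*t^3 + 27.5393*t^2 - 6.8745*t - 15.1063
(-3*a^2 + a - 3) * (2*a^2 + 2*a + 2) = -6*a^4 - 4*a^3 - 10*a^2 - 4*a - 6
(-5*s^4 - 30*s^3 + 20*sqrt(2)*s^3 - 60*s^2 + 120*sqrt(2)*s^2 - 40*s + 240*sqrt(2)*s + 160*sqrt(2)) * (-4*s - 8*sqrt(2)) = 20*s^5 - 40*sqrt(2)*s^4 + 120*s^4 - 240*sqrt(2)*s^3 - 80*s^3 - 1760*s^2 - 480*sqrt(2)*s^2 - 3840*s - 320*sqrt(2)*s - 2560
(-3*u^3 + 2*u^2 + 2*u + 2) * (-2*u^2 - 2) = 6*u^5 - 4*u^4 + 2*u^3 - 8*u^2 - 4*u - 4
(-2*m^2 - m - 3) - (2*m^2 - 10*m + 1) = -4*m^2 + 9*m - 4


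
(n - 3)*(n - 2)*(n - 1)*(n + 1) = n^4 - 5*n^3 + 5*n^2 + 5*n - 6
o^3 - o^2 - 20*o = o*(o - 5)*(o + 4)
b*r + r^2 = r*(b + r)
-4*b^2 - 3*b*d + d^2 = (-4*b + d)*(b + d)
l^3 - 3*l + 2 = (l - 1)^2*(l + 2)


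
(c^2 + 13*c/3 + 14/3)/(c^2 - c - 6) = (c + 7/3)/(c - 3)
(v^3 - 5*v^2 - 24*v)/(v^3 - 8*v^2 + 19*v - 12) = v*(v^2 - 5*v - 24)/(v^3 - 8*v^2 + 19*v - 12)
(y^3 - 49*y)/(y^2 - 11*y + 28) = y*(y + 7)/(y - 4)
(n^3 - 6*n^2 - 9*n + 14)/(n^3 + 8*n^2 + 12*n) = (n^2 - 8*n + 7)/(n*(n + 6))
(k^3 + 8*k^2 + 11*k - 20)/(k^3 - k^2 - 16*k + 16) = (k + 5)/(k - 4)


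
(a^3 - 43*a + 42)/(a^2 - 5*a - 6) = (a^2 + 6*a - 7)/(a + 1)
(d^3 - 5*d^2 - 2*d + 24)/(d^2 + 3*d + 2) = (d^2 - 7*d + 12)/(d + 1)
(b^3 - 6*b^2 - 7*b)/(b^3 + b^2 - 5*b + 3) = b*(b^2 - 6*b - 7)/(b^3 + b^2 - 5*b + 3)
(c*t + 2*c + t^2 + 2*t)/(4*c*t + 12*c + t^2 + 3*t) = (c*t + 2*c + t^2 + 2*t)/(4*c*t + 12*c + t^2 + 3*t)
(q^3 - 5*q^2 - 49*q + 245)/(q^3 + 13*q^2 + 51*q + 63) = (q^2 - 12*q + 35)/(q^2 + 6*q + 9)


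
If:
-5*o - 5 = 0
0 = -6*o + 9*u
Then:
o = -1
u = -2/3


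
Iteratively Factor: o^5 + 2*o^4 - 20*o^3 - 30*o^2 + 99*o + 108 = (o + 3)*(o^4 - o^3 - 17*o^2 + 21*o + 36) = (o - 3)*(o + 3)*(o^3 + 2*o^2 - 11*o - 12) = (o - 3)^2*(o + 3)*(o^2 + 5*o + 4) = (o - 3)^2*(o + 1)*(o + 3)*(o + 4)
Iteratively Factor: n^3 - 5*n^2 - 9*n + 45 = (n - 5)*(n^2 - 9) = (n - 5)*(n - 3)*(n + 3)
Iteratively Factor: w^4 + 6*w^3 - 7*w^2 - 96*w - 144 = (w + 3)*(w^3 + 3*w^2 - 16*w - 48) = (w + 3)^2*(w^2 - 16) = (w - 4)*(w + 3)^2*(w + 4)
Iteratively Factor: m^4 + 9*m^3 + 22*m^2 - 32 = (m + 4)*(m^3 + 5*m^2 + 2*m - 8) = (m + 4)^2*(m^2 + m - 2) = (m + 2)*(m + 4)^2*(m - 1)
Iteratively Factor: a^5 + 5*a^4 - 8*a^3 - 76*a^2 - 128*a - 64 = (a + 2)*(a^4 + 3*a^3 - 14*a^2 - 48*a - 32) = (a - 4)*(a + 2)*(a^3 + 7*a^2 + 14*a + 8) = (a - 4)*(a + 2)^2*(a^2 + 5*a + 4) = (a - 4)*(a + 1)*(a + 2)^2*(a + 4)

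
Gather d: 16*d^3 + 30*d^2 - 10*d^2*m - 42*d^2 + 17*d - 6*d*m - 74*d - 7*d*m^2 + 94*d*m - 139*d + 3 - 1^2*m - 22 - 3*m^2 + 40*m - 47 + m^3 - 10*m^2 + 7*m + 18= 16*d^3 + d^2*(-10*m - 12) + d*(-7*m^2 + 88*m - 196) + m^3 - 13*m^2 + 46*m - 48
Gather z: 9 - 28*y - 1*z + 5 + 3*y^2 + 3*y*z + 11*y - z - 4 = 3*y^2 - 17*y + z*(3*y - 2) + 10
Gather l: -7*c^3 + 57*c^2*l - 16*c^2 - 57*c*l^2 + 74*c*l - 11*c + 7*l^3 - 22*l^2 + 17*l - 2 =-7*c^3 - 16*c^2 - 11*c + 7*l^3 + l^2*(-57*c - 22) + l*(57*c^2 + 74*c + 17) - 2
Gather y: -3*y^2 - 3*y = -3*y^2 - 3*y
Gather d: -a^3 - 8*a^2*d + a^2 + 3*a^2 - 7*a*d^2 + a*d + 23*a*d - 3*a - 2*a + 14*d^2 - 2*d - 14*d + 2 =-a^3 + 4*a^2 - 5*a + d^2*(14 - 7*a) + d*(-8*a^2 + 24*a - 16) + 2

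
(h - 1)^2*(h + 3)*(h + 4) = h^4 + 5*h^3 - h^2 - 17*h + 12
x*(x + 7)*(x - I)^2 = x^4 + 7*x^3 - 2*I*x^3 - x^2 - 14*I*x^2 - 7*x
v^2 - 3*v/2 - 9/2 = (v - 3)*(v + 3/2)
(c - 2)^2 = c^2 - 4*c + 4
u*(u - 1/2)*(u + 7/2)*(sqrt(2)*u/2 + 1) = sqrt(2)*u^4/2 + u^3 + 3*sqrt(2)*u^3/2 - 7*sqrt(2)*u^2/8 + 3*u^2 - 7*u/4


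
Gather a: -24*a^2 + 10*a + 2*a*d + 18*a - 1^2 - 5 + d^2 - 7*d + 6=-24*a^2 + a*(2*d + 28) + d^2 - 7*d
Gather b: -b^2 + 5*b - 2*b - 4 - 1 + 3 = -b^2 + 3*b - 2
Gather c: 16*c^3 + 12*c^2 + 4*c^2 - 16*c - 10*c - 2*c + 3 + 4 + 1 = 16*c^3 + 16*c^2 - 28*c + 8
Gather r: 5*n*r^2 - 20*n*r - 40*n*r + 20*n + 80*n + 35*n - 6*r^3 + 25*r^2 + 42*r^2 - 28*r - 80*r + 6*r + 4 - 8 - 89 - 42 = 135*n - 6*r^3 + r^2*(5*n + 67) + r*(-60*n - 102) - 135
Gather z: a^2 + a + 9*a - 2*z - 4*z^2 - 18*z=a^2 + 10*a - 4*z^2 - 20*z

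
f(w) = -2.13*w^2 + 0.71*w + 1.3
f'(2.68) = -10.71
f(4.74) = -43.19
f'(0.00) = 0.71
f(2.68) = -12.10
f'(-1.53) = 7.23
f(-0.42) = 0.63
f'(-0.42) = 2.50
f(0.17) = 1.36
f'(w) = 0.71 - 4.26*w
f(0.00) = 1.30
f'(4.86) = -19.99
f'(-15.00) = 64.61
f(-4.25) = -40.19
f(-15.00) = -488.60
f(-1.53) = -4.77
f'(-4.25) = 18.82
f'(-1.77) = 8.25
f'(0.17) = -0.01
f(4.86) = -45.56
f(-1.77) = -6.63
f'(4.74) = -19.48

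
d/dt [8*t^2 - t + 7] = 16*t - 1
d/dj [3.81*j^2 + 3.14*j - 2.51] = 7.62*j + 3.14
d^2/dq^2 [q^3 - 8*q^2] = 6*q - 16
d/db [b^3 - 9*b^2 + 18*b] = 3*b^2 - 18*b + 18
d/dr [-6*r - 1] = -6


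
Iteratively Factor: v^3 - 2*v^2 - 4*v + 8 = (v - 2)*(v^2 - 4) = (v - 2)^2*(v + 2)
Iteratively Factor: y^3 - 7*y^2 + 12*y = (y)*(y^2 - 7*y + 12) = y*(y - 3)*(y - 4)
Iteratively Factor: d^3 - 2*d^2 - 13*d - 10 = (d + 2)*(d^2 - 4*d - 5) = (d - 5)*(d + 2)*(d + 1)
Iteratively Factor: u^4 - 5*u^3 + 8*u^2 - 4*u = (u - 1)*(u^3 - 4*u^2 + 4*u) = (u - 2)*(u - 1)*(u^2 - 2*u) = (u - 2)^2*(u - 1)*(u)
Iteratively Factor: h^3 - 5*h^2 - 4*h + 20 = (h - 2)*(h^2 - 3*h - 10) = (h - 5)*(h - 2)*(h + 2)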